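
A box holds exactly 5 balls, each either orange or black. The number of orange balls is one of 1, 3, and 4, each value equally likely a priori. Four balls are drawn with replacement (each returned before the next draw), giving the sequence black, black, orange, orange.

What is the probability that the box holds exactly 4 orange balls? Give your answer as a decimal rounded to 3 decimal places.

0.235

Under each hypothesis, the probability of the observed sequence is: P(data | r = 1) = (4/5)(4/5)(1/5)(1/5) = 0.0256; P(data | r = 3) = (2/5)(2/5)(3/5)(3/5) = 0.0576; P(data | r = 4) = (1/5)(1/5)(4/5)(4/5) = 0.0256.
The prior-weighted likelihoods are 1/3 · 0.0256 = 0.0085333, 1/3 · 0.0576 = 0.0192, 1/3 · 0.0256 = 0.0085333; these sum to 0.036267.
Hence P(r = 4 | data) = (0.0085333) / (0.036267) = 0.23529.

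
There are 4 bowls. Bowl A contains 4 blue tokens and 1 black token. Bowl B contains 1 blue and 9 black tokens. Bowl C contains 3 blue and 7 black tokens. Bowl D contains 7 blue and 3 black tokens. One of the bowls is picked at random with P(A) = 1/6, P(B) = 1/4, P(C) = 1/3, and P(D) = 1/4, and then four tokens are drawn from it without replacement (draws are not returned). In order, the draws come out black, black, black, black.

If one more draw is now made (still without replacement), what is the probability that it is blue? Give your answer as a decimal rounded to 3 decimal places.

Under each hypothesis, the probability of the observed sequence is: P(data | bowl A) = (1/5)(0/4) = 0; P(data | bowl B) = (9/10)(8/9)(7/8)(6/7) = 3/5; P(data | bowl C) = (7/10)(6/9)(5/8)(4/7) = 1/6; P(data | bowl D) = (3/10)(2/9)(1/8)(0/7) = 0.
Multiplying each by its prior: 1/6 · 0 = 0, 1/4 · 3/5 = 3/20, 1/3 · 1/6 = 1/18, 1/4 · 0 = 0; summing to 37/180.
Normalising, the posterior is P(bowl A | data) = 0, P(bowl B | data) = 27/37, P(bowl C | data) = 10/37, P(bowl D | data) = 0.
Averaging over the posterior, P(blue next | data) = (1/6)(27/37) + (1/2)(10/37) = 19/74.

0.257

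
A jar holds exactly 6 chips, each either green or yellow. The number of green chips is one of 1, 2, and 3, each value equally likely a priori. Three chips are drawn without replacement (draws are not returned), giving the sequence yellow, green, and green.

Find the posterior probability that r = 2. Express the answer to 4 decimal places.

0.3077

Under each hypothesis, the probability of the observed sequence is: P(data | r = 1) = (5/6)(1/5)(0/4) = 0; P(data | r = 2) = (4/6)(2/5)(1/4) = 1/15; P(data | r = 3) = (3/6)(3/5)(2/4) = 3/20.
The prior-weighted likelihoods are 1/3 · 0 = 0, 1/3 · 1/15 = 1/45, 1/3 · 3/20 = 1/20; these sum to 13/180.
So P(r = 2 | data) = (1/45) / (13/180) = 4/13.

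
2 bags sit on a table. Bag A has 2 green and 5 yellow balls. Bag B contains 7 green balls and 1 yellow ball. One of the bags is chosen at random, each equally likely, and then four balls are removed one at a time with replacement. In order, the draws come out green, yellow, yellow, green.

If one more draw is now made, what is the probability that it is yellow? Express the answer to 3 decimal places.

Compute the likelihood of the observed sequence for each case: P(data | bag A) = (2/7)(5/7)(5/7)(2/7) = 0.041649; P(data | bag B) = (7/8)(1/8)(1/8)(7/8) = 0.011963.
The prior-weighted likelihoods are 1/2 · 0.041649 = 0.020825, 1/2 · 0.011963 = 0.0059814; summing to 0.026806.
Normalising, the posterior is P(bag A | data) = 0.77686, P(bag B | data) = 0.22314.
Averaging over the posterior, P(yellow next | data) = (5/7)(0.77686) + (1/8)(0.22314) = 0.58279.

0.583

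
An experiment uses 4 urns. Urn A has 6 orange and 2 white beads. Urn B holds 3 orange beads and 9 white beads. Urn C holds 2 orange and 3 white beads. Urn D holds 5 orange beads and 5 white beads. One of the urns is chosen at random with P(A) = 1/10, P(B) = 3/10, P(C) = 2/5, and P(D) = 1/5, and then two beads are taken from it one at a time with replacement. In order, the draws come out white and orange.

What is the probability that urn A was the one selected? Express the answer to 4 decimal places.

Compute the likelihood of the observed sequence for each case: P(data | urn A) = (2/8)(6/8) = 3/16; P(data | urn B) = (9/12)(3/12) = 3/16; P(data | urn C) = (3/5)(2/5) = 6/25; P(data | urn D) = (5/10)(5/10) = 1/4.
Multiplying each by its prior: 1/10 · 3/16 = 3/160, 3/10 · 3/16 = 9/160, 2/5 · 6/25 = 12/125, 1/5 · 1/4 = 1/20; with total 221/1000.
Hence P(urn A | data) = (3/160) / (221/1000) = 75/884.

0.0848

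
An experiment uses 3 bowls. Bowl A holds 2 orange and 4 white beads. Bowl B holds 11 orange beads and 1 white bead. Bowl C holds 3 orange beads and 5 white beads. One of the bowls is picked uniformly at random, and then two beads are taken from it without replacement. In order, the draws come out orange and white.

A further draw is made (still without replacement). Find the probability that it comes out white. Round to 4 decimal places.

For each hypothesis, P(data | H) works out to: P(data | bowl A) = (2/6)(4/5) = 4/15; P(data | bowl B) = (11/12)(1/11) = 1/12; P(data | bowl C) = (3/8)(5/7) = 15/56.
The prior-weighted likelihoods are 1/3 · 4/15 = 4/45, 1/3 · 1/12 = 1/36, 1/3 · 15/56 = 5/56; summing to 173/840.
Normalising, the posterior is P(bowl A | data) = 224/519, P(bowl B | data) = 70/519, P(bowl C | data) = 75/173.
So P(white next | data) = Σ P(white next | H) P(H | data) = (3/4)(224/519) + (0)(70/519) + (2/3)(75/173) = 106/173.

0.6127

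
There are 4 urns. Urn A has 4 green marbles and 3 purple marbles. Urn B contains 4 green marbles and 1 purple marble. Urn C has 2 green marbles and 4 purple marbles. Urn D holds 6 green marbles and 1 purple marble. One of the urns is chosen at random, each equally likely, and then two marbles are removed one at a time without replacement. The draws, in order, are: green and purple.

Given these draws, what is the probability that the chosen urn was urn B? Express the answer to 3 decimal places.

0.223

The likelihood of the observed sequence under each hypothesis: P(data | urn A) = (4/7)(3/6) = 2/7; P(data | urn B) = (4/5)(1/4) = 1/5; P(data | urn C) = (2/6)(4/5) = 4/15; P(data | urn D) = (6/7)(1/6) = 1/7.
Weighting by the prior gives 1/4 · 2/7 = 1/14, 1/4 · 1/5 = 1/20, 1/4 · 4/15 = 1/15, 1/4 · 1/7 = 1/28; summing to 47/210.
By Bayes' rule, P(urn B | data) = (1/20) / (47/210) = 21/94.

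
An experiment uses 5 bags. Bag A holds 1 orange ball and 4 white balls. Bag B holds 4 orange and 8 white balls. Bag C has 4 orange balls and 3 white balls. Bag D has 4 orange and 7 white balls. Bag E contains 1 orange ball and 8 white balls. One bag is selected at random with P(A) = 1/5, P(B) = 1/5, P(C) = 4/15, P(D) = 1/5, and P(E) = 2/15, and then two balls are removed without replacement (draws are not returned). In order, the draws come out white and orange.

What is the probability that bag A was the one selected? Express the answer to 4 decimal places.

For each hypothesis, P(data | H) works out to: P(data | bag A) = (4/5)(1/4) = 0.2; P(data | bag B) = (8/12)(4/11) = 0.24242; P(data | bag C) = (3/7)(4/6) = 0.28571; P(data | bag D) = (7/11)(4/10) = 0.25455; P(data | bag E) = (8/9)(1/8) = 0.11111.
Multiplying each by its prior: 1/5 · 0.2 = 0.04, 1/5 · 0.24242 = 0.048485, 4/15 · 0.28571 = 0.07619, 1/5 · 0.25455 = 0.050909, 2/15 · 0.11111 = 0.014815; summing to 0.2304.
Hence P(bag A | data) = (0.04) / (0.2304) = 0.17361.

0.1736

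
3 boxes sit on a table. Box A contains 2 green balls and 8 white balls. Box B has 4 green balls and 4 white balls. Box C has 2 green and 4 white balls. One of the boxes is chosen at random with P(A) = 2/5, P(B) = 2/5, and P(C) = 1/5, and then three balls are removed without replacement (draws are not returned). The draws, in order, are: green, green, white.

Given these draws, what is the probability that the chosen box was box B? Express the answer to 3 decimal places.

0.720

Under each hypothesis, the probability of the observed sequence is: P(data | box A) = (2/10)(1/9)(8/8) = 1/45; P(data | box B) = (4/8)(3/7)(4/6) = 1/7; P(data | box C) = (2/6)(1/5)(4/4) = 1/15.
Multiplying each by its prior: 2/5 · 1/45 = 2/225, 2/5 · 1/7 = 2/35, 1/5 · 1/15 = 1/75; summing to 5/63.
Therefore the posterior P(box B | data) = (2/35) / (5/63) = 18/25.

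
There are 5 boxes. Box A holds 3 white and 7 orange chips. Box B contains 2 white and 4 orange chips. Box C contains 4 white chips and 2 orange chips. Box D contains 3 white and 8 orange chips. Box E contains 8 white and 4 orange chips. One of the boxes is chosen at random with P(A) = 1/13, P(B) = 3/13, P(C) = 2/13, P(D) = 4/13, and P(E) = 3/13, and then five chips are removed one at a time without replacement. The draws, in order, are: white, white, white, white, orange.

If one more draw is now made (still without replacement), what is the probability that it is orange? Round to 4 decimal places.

0.6491

The likelihood of the observed sequence under each hypothesis: P(data | box A) = (3/10)(2/9)(1/8)(0/7) = 0; P(data | box B) = (2/6)(1/5)(0/4) = 0; P(data | box C) = (4/6)(3/5)(2/4)(1/3)(2/2) = 1/15; P(data | box D) = (3/11)(2/10)(1/9)(0/8) = 0; P(data | box E) = (8/12)(7/11)(6/10)(5/9)(4/8) = 7/99.
Weighting by the prior gives 1/13 · 0 = 0, 3/13 · 0 = 0, 2/13 · 1/15 = 2/195, 4/13 · 0 = 0, 3/13 · 7/99 = 7/429; with total 19/715.
Normalising, the posterior is P(box A | data) = 0, P(box B | data) = 0, P(box C | data) = 22/57, P(box D | data) = 0, P(box E | data) = 35/57.
So P(orange next | data) = Σ P(orange next | H) P(H | data) = (1)(22/57) + (3/7)(35/57) = 37/57.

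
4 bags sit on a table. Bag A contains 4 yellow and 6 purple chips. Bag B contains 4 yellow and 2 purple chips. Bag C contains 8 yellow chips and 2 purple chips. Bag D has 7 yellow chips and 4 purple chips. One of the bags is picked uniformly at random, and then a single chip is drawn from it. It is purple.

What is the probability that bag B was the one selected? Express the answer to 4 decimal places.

0.2227

For each hypothesis, P(data | H) works out to: P(data | bag A) = (6/10) = 3/5; P(data | bag B) = (2/6) = 1/3; P(data | bag C) = (2/10) = 1/5; P(data | bag D) = (4/11) = 4/11.
Multiplying each by its prior: 1/4 · 3/5 = 3/20, 1/4 · 1/3 = 1/12, 1/4 · 1/5 = 1/20, 1/4 · 4/11 = 1/11; summing to 247/660.
Hence P(bag B | data) = (1/12) / (247/660) = 55/247.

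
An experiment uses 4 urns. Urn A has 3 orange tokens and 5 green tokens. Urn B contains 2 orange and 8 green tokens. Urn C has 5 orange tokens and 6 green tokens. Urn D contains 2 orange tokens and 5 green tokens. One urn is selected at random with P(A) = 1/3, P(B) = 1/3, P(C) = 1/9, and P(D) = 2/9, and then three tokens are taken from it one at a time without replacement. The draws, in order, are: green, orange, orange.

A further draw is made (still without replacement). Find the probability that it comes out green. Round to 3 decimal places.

0.820

The likelihood of the observed sequence under each hypothesis: P(data | urn A) = (5/8)(3/7)(2/6) = 0.089286; P(data | urn B) = (8/10)(2/9)(1/8) = 0.022222; P(data | urn C) = (6/11)(5/10)(4/9) = 0.12121; P(data | urn D) = (5/7)(2/6)(1/5) = 0.047619.
The prior-weighted likelihoods are 1/3 · 0.089286 = 0.029762, 1/3 · 0.022222 = 0.0074074, 1/9 · 0.12121 = 0.013468, 2/9 · 0.047619 = 0.010582; with total 0.061219.
Normalising, the posterior is P(urn A | data) = 0.48615, P(urn B | data) = 0.121, P(urn C | data) = 0.22, P(urn D | data) = 0.17285.
So P(green next | data) = Σ P(green next | H) P(H | data) = (4/5)(0.48615) + (1)(0.121) + (5/8)(0.22) + (1)(0.17285) = 0.82027.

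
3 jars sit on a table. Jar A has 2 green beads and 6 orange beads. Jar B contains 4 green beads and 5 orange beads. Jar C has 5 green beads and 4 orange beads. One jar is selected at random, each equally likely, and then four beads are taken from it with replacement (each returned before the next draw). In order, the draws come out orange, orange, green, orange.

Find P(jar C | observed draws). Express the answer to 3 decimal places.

0.212

Under each hypothesis, the probability of the observed sequence is: P(data | jar A) = (6/8)(6/8)(2/8)(6/8) = 0.10547; P(data | jar B) = (5/9)(5/9)(4/9)(5/9) = 0.076208; P(data | jar C) = (4/9)(4/9)(5/9)(4/9) = 0.048773.
Weighting by the prior gives 1/3 · 0.10547 = 0.035156, 1/3 · 0.076208 = 0.025403, 1/3 · 0.048773 = 0.016258; with total 0.076817.
So P(jar C | data) = (0.016258) / (0.076817) = 0.21164.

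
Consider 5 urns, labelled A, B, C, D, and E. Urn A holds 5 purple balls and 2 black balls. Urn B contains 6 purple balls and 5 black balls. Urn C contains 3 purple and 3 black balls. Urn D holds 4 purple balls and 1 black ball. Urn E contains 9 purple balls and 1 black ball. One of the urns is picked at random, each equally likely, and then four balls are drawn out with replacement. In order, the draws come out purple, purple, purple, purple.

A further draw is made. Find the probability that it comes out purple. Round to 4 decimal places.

Compute the likelihood of the observed sequence for each case: P(data | urn A) = (5/7)(5/7)(5/7)(5/7) = 0.26031; P(data | urn B) = (6/11)(6/11)(6/11)(6/11) = 0.088519; P(data | urn C) = (3/6)(3/6)(3/6)(3/6) = 0.0625; P(data | urn D) = (4/5)(4/5)(4/5)(4/5) = 0.4096; P(data | urn E) = (9/10)(9/10)(9/10)(9/10) = 0.6561.
Multiplying each by its prior: 1/5 · 0.26031 = 0.052062, 1/5 · 0.088519 = 0.017704, 1/5 · 0.0625 = 0.0125, 1/5 · 0.4096 = 0.08192, 1/5 · 0.6561 = 0.13122; summing to 0.29541.
The posterior is then P(urn A | data) = 0.17624, P(urn B | data) = 0.05993, P(urn C | data) = 0.042315, P(urn D | data) = 0.27731, P(urn E | data) = 0.4442.
So P(purple next | data) = Σ P(purple next | H) P(H | data) = (5/7)(0.17624) + (6/11)(0.05993) + (1/2)(0.042315) + (4/5)(0.27731) + (9/10)(0.4442) = 0.80136.

0.8014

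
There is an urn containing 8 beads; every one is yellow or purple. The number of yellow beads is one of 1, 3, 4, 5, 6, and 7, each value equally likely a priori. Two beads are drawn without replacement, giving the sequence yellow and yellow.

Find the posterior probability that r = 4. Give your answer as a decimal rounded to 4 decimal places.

0.1091

Under each hypothesis, the probability of the observed sequence is: P(data | r = 1) = (1/8)(0/7) = 0; P(data | r = 3) = (3/8)(2/7) = 3/28; P(data | r = 4) = (4/8)(3/7) = 3/14; P(data | r = 5) = (5/8)(4/7) = 5/14; P(data | r = 6) = (6/8)(5/7) = 15/28; P(data | r = 7) = (7/8)(6/7) = 3/4.
Weighting by the prior gives 1/6 · 0 = 0, 1/6 · 3/28 = 1/56, 1/6 · 3/14 = 1/28, 1/6 · 5/14 = 5/84, 1/6 · 15/28 = 5/56, 1/6 · 3/4 = 1/8; these sum to 55/168.
Therefore the posterior P(r = 4 | data) = (1/28) / (55/168) = 6/55.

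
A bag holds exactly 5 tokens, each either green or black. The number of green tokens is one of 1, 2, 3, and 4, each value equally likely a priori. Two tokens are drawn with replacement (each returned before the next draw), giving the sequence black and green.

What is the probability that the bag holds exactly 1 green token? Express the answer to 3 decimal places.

0.200

Compute the likelihood of the observed sequence for each case: P(data | r = 1) = (4/5)(1/5) = 4/25; P(data | r = 2) = (3/5)(2/5) = 6/25; P(data | r = 3) = (2/5)(3/5) = 6/25; P(data | r = 4) = (1/5)(4/5) = 4/25.
The prior-weighted likelihoods are 1/4 · 4/25 = 1/25, 1/4 · 6/25 = 3/50, 1/4 · 6/25 = 3/50, 1/4 · 4/25 = 1/25; these sum to 1/5.
Therefore the posterior P(r = 1 | data) = (1/25) / (1/5) = 1/5.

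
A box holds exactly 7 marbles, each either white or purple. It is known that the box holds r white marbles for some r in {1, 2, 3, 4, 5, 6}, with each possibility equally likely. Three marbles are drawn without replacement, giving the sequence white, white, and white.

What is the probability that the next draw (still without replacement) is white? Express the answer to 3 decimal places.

The likelihood of the observed sequence under each hypothesis: P(data | r = 1) = (1/7)(0/6) = 0; P(data | r = 2) = (2/7)(1/6)(0/5) = 0; P(data | r = 3) = (3/7)(2/6)(1/5) = 1/35; P(data | r = 4) = (4/7)(3/6)(2/5) = 4/35; P(data | r = 5) = (5/7)(4/6)(3/5) = 2/7; P(data | r = 6) = (6/7)(5/6)(4/5) = 4/7.
Multiplying each by its prior: 1/6 · 0 = 0, 1/6 · 0 = 0, 1/6 · 1/35 = 1/210, 1/6 · 4/35 = 2/105, 1/6 · 2/7 = 1/21, 1/6 · 4/7 = 2/21; summing to 1/6.
Normalising, the posterior is P(r = 1 | data) = 0, P(r = 2 | data) = 0, P(r = 3 | data) = 1/35, P(r = 4 | data) = 4/35, P(r = 5 | data) = 2/7, P(r = 6 | data) = 4/7.
Averaging over the posterior, P(white next | data) = (0)(1/35) + (1/4)(4/35) + (1/2)(2/7) + (3/4)(4/7) = 3/5.

0.600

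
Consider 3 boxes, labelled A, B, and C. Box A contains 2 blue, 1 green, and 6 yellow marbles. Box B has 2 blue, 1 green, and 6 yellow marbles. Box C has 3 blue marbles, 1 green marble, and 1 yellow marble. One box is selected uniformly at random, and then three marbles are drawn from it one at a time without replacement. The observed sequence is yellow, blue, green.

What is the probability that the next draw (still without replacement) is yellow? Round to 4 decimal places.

For each hypothesis, P(data | H) works out to: P(data | box A) = (6/9)(2/8)(1/7) = 0.02381; P(data | box B) = (6/9)(2/8)(1/7) = 0.02381; P(data | box C) = (1/5)(3/4)(1/3) = 0.05.
Weighting by the prior gives 1/3 · 0.02381 = 0.0079365, 1/3 · 0.02381 = 0.0079365, 1/3 · 0.05 = 0.016667; summing to 0.03254.
Dividing through by the total gives posterior P(box A | data) = 0.2439, P(box B | data) = 0.2439, P(box C | data) = 0.5122.
The predictive probability is P(yellow next | data) = (5/6)(0.2439) + (5/6)(0.2439) + (0)(0.5122) = 0.4065.

0.4065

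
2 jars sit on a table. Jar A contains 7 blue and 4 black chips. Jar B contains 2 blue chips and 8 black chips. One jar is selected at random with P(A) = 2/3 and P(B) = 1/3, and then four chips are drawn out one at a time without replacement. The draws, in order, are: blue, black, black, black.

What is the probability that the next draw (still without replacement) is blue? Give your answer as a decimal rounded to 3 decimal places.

Compute the likelihood of the observed sequence for each case: P(data | jar A) = (7/11)(4/10)(3/9)(2/8) = 7/330; P(data | jar B) = (2/10)(8/9)(7/8)(6/7) = 2/15.
Weighting by the prior gives 2/3 · 7/330 = 7/495, 1/3 · 2/15 = 2/45; these sum to 29/495.
Normalising, the posterior is P(jar A | data) = 7/29, P(jar B | data) = 22/29.
Averaging over the posterior, P(blue next | data) = (6/7)(7/29) + (1/6)(22/29) = 1/3.

0.333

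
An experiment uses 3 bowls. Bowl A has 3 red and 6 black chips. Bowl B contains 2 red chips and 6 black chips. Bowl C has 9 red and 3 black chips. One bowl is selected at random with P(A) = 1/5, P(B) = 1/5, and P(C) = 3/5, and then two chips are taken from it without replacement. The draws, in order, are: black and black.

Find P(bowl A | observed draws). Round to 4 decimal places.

Compute the likelihood of the observed sequence for each case: P(data | bowl A) = (6/9)(5/8) = 0.41667; P(data | bowl B) = (6/8)(5/7) = 0.53571; P(data | bowl C) = (3/12)(2/11) = 0.045455.
The prior-weighted likelihoods are 1/5 · 0.41667 = 0.083333, 1/5 · 0.53571 = 0.10714, 3/5 · 0.045455 = 0.027273; summing to 0.21775.
So P(bowl A | data) = (0.083333) / (0.21775) = 0.3827.

0.3827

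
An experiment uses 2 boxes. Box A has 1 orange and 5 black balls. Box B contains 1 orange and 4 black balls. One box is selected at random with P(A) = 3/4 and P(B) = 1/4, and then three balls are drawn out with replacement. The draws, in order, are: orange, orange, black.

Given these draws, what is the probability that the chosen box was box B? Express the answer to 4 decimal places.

Under each hypothesis, the probability of the observed sequence is: P(data | box A) = (1/6)(1/6)(5/6) = 0.023148; P(data | box B) = (1/5)(1/5)(4/5) = 0.032.
Multiplying each by its prior: 3/4 · 0.023148 = 0.017361, 1/4 · 0.032 = 0.008; these sum to 0.025361.
So P(box B | data) = (0.008) / (0.025361) = 0.31544.

0.3154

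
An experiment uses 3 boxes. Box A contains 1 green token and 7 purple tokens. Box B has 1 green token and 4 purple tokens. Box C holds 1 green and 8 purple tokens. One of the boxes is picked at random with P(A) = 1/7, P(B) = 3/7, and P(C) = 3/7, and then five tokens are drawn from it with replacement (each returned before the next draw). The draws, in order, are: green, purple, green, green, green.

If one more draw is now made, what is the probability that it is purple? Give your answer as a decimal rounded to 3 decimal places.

0.812

The likelihood of the observed sequence under each hypothesis: P(data | box A) = (1/8)(7/8)(1/8)(1/8)(1/8) = 0.00021362; P(data | box B) = (1/5)(4/5)(1/5)(1/5)(1/5) = 0.00128; P(data | box C) = (1/9)(8/9)(1/9)(1/9)(1/9) = 0.00013548.
Weighting by the prior gives 1/7 · 0.00021362 = 3.0518e-05, 3/7 · 0.00128 = 0.00054857, 3/7 · 0.00013548 = 5.8063e-05; these sum to 0.00063715.
Normalising, the posterior is P(box A | data) = 0.047897, P(box B | data) = 0.86097, P(box C | data) = 0.091129.
The predictive probability is P(purple next | data) = (7/8)(0.047897) + (4/5)(0.86097) + (8/9)(0.091129) = 0.81169.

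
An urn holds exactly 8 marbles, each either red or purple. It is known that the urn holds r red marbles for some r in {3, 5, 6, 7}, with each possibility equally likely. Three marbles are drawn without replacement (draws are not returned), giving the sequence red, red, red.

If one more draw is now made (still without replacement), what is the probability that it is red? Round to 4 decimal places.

Under each hypothesis, the probability of the observed sequence is: P(data | r = 3) = (3/8)(2/7)(1/6) = 1/56; P(data | r = 5) = (5/8)(4/7)(3/6) = 5/28; P(data | r = 6) = (6/8)(5/7)(4/6) = 5/14; P(data | r = 7) = (7/8)(6/7)(5/6) = 5/8.
Multiplying each by its prior: 1/4 · 1/56 = 1/224, 1/4 · 5/28 = 5/112, 1/4 · 5/14 = 5/56, 1/4 · 5/8 = 5/32; with total 33/112.
Normalising, the posterior is P(r = 3 | data) = 1/66, P(r = 5 | data) = 5/33, P(r = 6 | data) = 10/33, P(r = 7 | data) = 35/66.
The predictive probability is P(red next | data) = (0)(1/66) + (2/5)(5/33) + (3/5)(10/33) + (4/5)(35/66) = 2/3.

0.6667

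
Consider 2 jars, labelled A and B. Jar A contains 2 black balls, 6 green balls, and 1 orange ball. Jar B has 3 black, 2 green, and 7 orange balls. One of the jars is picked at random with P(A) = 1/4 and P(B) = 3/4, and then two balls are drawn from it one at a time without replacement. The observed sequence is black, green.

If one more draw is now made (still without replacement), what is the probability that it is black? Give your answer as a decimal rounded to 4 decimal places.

For each hypothesis, P(data | H) works out to: P(data | jar A) = (2/9)(6/8) = 1/6; P(data | jar B) = (3/12)(2/11) = 1/22.
Multiplying each by its prior: 1/4 · 1/6 = 1/24, 3/4 · 1/22 = 3/88; with total 5/66.
Dividing through by the total gives posterior P(jar A | data) = 11/20, P(jar B | data) = 9/20.
The predictive probability is P(black next | data) = (1/7)(11/20) + (1/5)(9/20) = 59/350.

0.1686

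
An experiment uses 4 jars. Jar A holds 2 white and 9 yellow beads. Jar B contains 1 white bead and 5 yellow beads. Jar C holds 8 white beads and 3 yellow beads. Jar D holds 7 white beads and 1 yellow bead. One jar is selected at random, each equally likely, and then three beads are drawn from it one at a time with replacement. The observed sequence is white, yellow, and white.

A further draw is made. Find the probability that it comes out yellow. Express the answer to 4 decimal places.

0.3196

Compute the likelihood of the observed sequence for each case: P(data | jar A) = (2/11)(9/11)(2/11) = 0.027047; P(data | jar B) = (1/6)(5/6)(1/6) = 0.023148; P(data | jar C) = (8/11)(3/11)(8/11) = 0.14425; P(data | jar D) = (7/8)(1/8)(7/8) = 0.095703.
Multiplying each by its prior: 1/4 · 0.027047 = 0.0067618, 1/4 · 0.023148 = 0.005787, 1/4 · 0.14425 = 0.036063, 1/4 · 0.095703 = 0.023926; summing to 0.072538.
Normalising, the posterior is P(jar A | data) = 0.093218, P(jar B | data) = 0.07978, P(jar C | data) = 0.49716, P(jar D | data) = 0.32984.
Averaging over the posterior, P(yellow next | data) = (9/11)(0.093218) + (5/6)(0.07978) + (3/11)(0.49716) + (1/8)(0.32984) = 0.31957.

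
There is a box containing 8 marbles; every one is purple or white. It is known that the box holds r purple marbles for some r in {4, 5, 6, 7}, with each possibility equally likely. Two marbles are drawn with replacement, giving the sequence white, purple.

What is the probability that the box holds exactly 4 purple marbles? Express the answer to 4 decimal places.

Compute the likelihood of the observed sequence for each case: P(data | r = 4) = (4/8)(4/8) = 1/4; P(data | r = 5) = (3/8)(5/8) = 15/64; P(data | r = 6) = (2/8)(6/8) = 3/16; P(data | r = 7) = (1/8)(7/8) = 7/64.
Multiplying each by its prior: 1/4 · 1/4 = 1/16, 1/4 · 15/64 = 15/256, 1/4 · 3/16 = 3/64, 1/4 · 7/64 = 7/256; summing to 25/128.
By Bayes' rule, P(r = 4 | data) = (1/16) / (25/128) = 8/25.

0.3200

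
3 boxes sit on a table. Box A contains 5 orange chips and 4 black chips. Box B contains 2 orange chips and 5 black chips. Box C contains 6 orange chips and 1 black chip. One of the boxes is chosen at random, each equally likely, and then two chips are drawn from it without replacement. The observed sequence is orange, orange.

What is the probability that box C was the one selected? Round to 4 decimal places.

0.6870

Under each hypothesis, the probability of the observed sequence is: P(data | box A) = (5/9)(4/8) = 5/18; P(data | box B) = (2/7)(1/6) = 1/21; P(data | box C) = (6/7)(5/6) = 5/7.
Multiplying each by its prior: 1/3 · 5/18 = 5/54, 1/3 · 1/21 = 1/63, 1/3 · 5/7 = 5/21; with total 131/378.
By Bayes' rule, P(box C | data) = (5/21) / (131/378) = 90/131.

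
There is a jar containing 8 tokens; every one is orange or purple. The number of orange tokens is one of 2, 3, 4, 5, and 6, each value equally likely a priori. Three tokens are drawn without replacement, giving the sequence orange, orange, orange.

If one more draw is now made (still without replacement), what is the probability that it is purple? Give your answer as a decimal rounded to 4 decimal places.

0.5200

Compute the likelihood of the observed sequence for each case: P(data | r = 2) = (2/8)(1/7)(0/6) = 0; P(data | r = 3) = (3/8)(2/7)(1/6) = 1/56; P(data | r = 4) = (4/8)(3/7)(2/6) = 1/14; P(data | r = 5) = (5/8)(4/7)(3/6) = 5/28; P(data | r = 6) = (6/8)(5/7)(4/6) = 5/14.
Weighting by the prior gives 1/5 · 0 = 0, 1/5 · 1/56 = 1/280, 1/5 · 1/14 = 1/70, 1/5 · 5/28 = 1/28, 1/5 · 5/14 = 1/14; with total 1/8.
The posterior is then P(r = 2 | data) = 0, P(r = 3 | data) = 1/35, P(r = 4 | data) = 4/35, P(r = 5 | data) = 2/7, P(r = 6 | data) = 4/7.
So P(purple next | data) = Σ P(purple next | H) P(H | data) = (1)(1/35) + (4/5)(4/35) + (3/5)(2/7) + (2/5)(4/7) = 13/25.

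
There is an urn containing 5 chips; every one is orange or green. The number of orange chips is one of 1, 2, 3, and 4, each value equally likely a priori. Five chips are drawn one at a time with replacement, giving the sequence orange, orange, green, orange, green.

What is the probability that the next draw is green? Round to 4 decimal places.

0.4308

For each hypothesis, P(data | H) works out to: P(data | r = 1) = (1/5)(1/5)(4/5)(1/5)(4/5) = 0.00512; P(data | r = 2) = (2/5)(2/5)(3/5)(2/5)(3/5) = 0.02304; P(data | r = 3) = (3/5)(3/5)(2/5)(3/5)(2/5) = 0.03456; P(data | r = 4) = (4/5)(4/5)(1/5)(4/5)(1/5) = 0.02048.
The prior-weighted likelihoods are 1/4 · 0.00512 = 0.00128, 1/4 · 0.02304 = 0.00576, 1/4 · 0.03456 = 0.00864, 1/4 · 0.02048 = 0.00512; these sum to 0.0208.
The posterior is then P(r = 1 | data) = 0.061538, P(r = 2 | data) = 0.27692, P(r = 3 | data) = 0.41538, P(r = 4 | data) = 0.24615.
Averaging over the posterior, P(green next | data) = (4/5)(0.061538) + (3/5)(0.27692) + (2/5)(0.41538) + (1/5)(0.24615) = 0.43077.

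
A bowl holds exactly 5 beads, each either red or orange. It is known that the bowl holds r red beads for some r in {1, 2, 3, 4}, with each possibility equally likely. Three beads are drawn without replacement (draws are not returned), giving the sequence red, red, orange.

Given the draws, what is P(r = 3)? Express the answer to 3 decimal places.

Under each hypothesis, the probability of the observed sequence is: P(data | r = 1) = (1/5)(0/4) = 0; P(data | r = 2) = (2/5)(1/4)(3/3) = 1/10; P(data | r = 3) = (3/5)(2/4)(2/3) = 1/5; P(data | r = 4) = (4/5)(3/4)(1/3) = 1/5.
Weighting by the prior gives 1/4 · 0 = 0, 1/4 · 1/10 = 1/40, 1/4 · 1/5 = 1/20, 1/4 · 1/5 = 1/20; these sum to 1/8.
Therefore the posterior P(r = 3 | data) = (1/20) / (1/8) = 2/5.

0.400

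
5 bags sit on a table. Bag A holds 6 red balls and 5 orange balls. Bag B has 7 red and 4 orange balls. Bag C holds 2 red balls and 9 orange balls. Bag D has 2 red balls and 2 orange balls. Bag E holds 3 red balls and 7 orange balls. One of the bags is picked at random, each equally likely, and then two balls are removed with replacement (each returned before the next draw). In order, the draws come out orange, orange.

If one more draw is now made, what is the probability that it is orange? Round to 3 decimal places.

0.662

The likelihood of the observed sequence under each hypothesis: P(data | bag A) = (5/11)(5/11) = 0.20661; P(data | bag B) = (4/11)(4/11) = 0.13223; P(data | bag C) = (9/11)(9/11) = 0.66942; P(data | bag D) = (2/4)(2/4) = 0.25; P(data | bag E) = (7/10)(7/10) = 0.49.
The prior-weighted likelihoods are 1/5 · 0.20661 = 0.041322, 1/5 · 0.13223 = 0.026446, 1/5 · 0.66942 = 0.13388, 1/5 · 0.25 = 0.05, 1/5 · 0.49 = 0.098; with total 0.34965.
Dividing through by the total gives posterior P(bag A | data) = 0.11818, P(bag B | data) = 0.075636, P(bag C | data) = 0.38291, P(bag D | data) = 0.143, P(bag E | data) = 0.28028.
The predictive probability is P(orange next | data) = (5/11)(0.11818) + (4/11)(0.075636) + (9/11)(0.38291) + (1/2)(0.143) + (7/10)(0.28028) = 0.6622.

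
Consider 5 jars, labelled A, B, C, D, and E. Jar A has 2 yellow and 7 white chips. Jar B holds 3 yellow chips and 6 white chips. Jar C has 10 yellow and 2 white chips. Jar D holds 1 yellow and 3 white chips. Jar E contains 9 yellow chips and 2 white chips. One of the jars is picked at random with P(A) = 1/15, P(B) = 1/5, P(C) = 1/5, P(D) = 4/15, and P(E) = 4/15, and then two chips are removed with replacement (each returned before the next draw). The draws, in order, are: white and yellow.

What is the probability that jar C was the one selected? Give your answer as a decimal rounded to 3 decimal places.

For each hypothesis, P(data | H) works out to: P(data | jar A) = (7/9)(2/9) = 0.17284; P(data | jar B) = (6/9)(3/9) = 0.22222; P(data | jar C) = (2/12)(10/12) = 0.13889; P(data | jar D) = (3/4)(1/4) = 0.1875; P(data | jar E) = (2/11)(9/11) = 0.14876.
The prior-weighted likelihoods are 1/15 · 0.17284 = 0.011523, 1/5 · 0.22222 = 0.044444, 1/5 · 0.13889 = 0.027778, 4/15 · 0.1875 = 0.05, 4/15 · 0.14876 = 0.039669; with total 0.17341.
By Bayes' rule, P(jar C | data) = (0.027778) / (0.17341) = 0.16018.

0.160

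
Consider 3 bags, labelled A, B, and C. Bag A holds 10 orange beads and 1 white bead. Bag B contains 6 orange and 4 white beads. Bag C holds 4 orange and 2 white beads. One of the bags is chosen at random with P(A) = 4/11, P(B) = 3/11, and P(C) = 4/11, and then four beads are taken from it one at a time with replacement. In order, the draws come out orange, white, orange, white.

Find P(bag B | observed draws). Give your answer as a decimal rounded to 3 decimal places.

Compute the likelihood of the observed sequence for each case: P(data | bag A) = (10/11)(1/11)(10/11)(1/11) = 0.0068301; P(data | bag B) = (6/10)(4/10)(6/10)(4/10) = 0.0576; P(data | bag C) = (4/6)(2/6)(4/6)(2/6) = 0.049383.
Weighting by the prior gives 4/11 · 0.0068301 = 0.0024837, 3/11 · 0.0576 = 0.015709, 4/11 · 0.049383 = 0.017957; these sum to 0.03615.
Hence P(bag B | data) = (0.015709) / (0.03615) = 0.43455.

0.435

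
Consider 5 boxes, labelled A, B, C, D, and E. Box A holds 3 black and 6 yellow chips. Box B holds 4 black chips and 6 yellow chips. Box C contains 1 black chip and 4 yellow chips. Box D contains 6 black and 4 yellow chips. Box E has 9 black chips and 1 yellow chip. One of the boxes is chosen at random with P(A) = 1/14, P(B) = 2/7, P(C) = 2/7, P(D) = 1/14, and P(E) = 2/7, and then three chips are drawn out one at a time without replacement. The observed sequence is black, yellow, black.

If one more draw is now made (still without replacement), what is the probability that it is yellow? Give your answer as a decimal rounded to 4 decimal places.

0.4014

The likelihood of the observed sequence under each hypothesis: P(data | box A) = (3/9)(6/8)(2/7) = 0.071429; P(data | box B) = (4/10)(6/9)(3/8) = 0.1; P(data | box C) = (1/5)(4/4)(0/3) = 0; P(data | box D) = (6/10)(4/9)(5/8) = 0.16667; P(data | box E) = (9/10)(1/9)(8/8) = 0.1.
Weighting by the prior gives 1/14 · 0.071429 = 0.005102, 2/7 · 0.1 = 0.028571, 2/7 · 0 = 0, 1/14 · 0.16667 = 0.011905, 2/7 · 0.1 = 0.028571; with total 0.07415.
Dividing through by the total gives posterior P(box A | data) = 0.068807, P(box B | data) = 0.38532, P(box C | data) = 0, P(box D | data) = 0.16055, P(box E | data) = 0.38532.
So P(yellow next | data) = Σ P(yellow next | H) P(H | data) = (5/6)(0.068807) + (5/7)(0.38532) + (3/7)(0.16055) + (0)(0.38532) = 0.40138.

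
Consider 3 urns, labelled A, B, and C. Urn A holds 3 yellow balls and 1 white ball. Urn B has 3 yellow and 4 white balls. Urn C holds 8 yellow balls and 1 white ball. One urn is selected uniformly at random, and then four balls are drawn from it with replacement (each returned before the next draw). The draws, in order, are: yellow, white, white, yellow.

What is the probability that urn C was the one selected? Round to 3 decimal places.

For each hypothesis, P(data | H) works out to: P(data | urn A) = (3/4)(1/4)(1/4)(3/4) = 0.035156; P(data | urn B) = (3/7)(4/7)(4/7)(3/7) = 0.059975; P(data | urn C) = (8/9)(1/9)(1/9)(8/9) = 0.0097546.
The prior-weighted likelihoods are 1/3 · 0.035156 = 0.011719, 1/3 · 0.059975 = 0.019992, 1/3 · 0.0097546 = 0.0032515; summing to 0.034962.
By Bayes' rule, P(urn C | data) = (0.0032515) / (0.034962) = 0.093002.

0.093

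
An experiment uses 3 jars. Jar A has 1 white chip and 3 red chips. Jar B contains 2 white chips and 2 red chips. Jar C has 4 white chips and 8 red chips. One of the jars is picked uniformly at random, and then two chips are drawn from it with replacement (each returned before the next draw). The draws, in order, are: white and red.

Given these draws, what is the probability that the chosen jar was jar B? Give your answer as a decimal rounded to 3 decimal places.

Under each hypothesis, the probability of the observed sequence is: P(data | jar A) = (1/4)(3/4) = 3/16; P(data | jar B) = (2/4)(2/4) = 1/4; P(data | jar C) = (4/12)(8/12) = 2/9.
The prior-weighted likelihoods are 1/3 · 3/16 = 1/16, 1/3 · 1/4 = 1/12, 1/3 · 2/9 = 2/27; these sum to 95/432.
Hence P(jar B | data) = (1/12) / (95/432) = 36/95.

0.379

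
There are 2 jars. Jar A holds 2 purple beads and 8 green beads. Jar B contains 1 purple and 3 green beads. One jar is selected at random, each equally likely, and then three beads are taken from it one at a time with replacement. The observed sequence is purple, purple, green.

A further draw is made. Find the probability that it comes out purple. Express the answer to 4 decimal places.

0.2297

For each hypothesis, P(data | H) works out to: P(data | jar A) = (2/10)(2/10)(8/10) = 0.032; P(data | jar B) = (1/4)(1/4)(3/4) = 0.046875.
The prior-weighted likelihoods are 1/2 · 0.032 = 0.016, 1/2 · 0.046875 = 0.023438; these sum to 0.039438.
Normalising, the posterior is P(jar A | data) = 0.40571, P(jar B | data) = 0.59429.
So P(purple next | data) = Σ P(purple next | H) P(H | data) = (1/5)(0.40571) + (1/4)(0.59429) = 0.22971.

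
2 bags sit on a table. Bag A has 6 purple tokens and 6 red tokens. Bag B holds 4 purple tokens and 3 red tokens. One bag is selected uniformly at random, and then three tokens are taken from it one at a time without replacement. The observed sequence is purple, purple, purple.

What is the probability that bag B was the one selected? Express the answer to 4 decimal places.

0.5570

Under each hypothesis, the probability of the observed sequence is: P(data | bag A) = (6/12)(5/11)(4/10) = 1/11; P(data | bag B) = (4/7)(3/6)(2/5) = 4/35.
The prior-weighted likelihoods are 1/2 · 1/11 = 1/22, 1/2 · 4/35 = 2/35; with total 79/770.
Therefore the posterior P(bag B | data) = (2/35) / (79/770) = 44/79.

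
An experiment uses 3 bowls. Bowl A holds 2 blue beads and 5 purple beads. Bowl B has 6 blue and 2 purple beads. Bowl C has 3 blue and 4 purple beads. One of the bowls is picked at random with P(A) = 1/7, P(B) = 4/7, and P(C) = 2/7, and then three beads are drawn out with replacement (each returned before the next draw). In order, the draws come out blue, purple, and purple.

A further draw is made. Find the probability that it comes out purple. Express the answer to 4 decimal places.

Compute the likelihood of the observed sequence for each case: P(data | bowl A) = (2/7)(5/7)(5/7) = 0.14577; P(data | bowl B) = (6/8)(2/8)(2/8) = 0.046875; P(data | bowl C) = (3/7)(4/7)(4/7) = 0.13994.
Weighting by the prior gives 1/7 · 0.14577 = 0.020825, 4/7 · 0.046875 = 0.026786, 2/7 · 0.13994 = 0.039983; with total 0.087594.
Dividing through by the total gives posterior P(bowl A | data) = 0.23774, P(bowl B | data) = 0.30579, P(bowl C | data) = 0.45646.
So P(purple next | data) = Σ P(purple next | H) P(H | data) = (5/7)(0.23774) + (1/4)(0.30579) + (4/7)(0.45646) = 0.5071.

0.5071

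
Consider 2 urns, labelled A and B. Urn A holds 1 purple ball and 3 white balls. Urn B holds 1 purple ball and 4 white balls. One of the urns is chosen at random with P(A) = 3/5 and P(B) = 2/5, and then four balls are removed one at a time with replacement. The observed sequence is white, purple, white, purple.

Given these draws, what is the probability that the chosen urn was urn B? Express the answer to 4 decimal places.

0.3268

For each hypothesis, P(data | H) works out to: P(data | urn A) = (3/4)(1/4)(3/4)(1/4) = 0.035156; P(data | urn B) = (4/5)(1/5)(4/5)(1/5) = 0.0256.
Weighting by the prior gives 3/5 · 0.035156 = 0.021094, 2/5 · 0.0256 = 0.01024; these sum to 0.031334.
By Bayes' rule, P(urn B | data) = (0.01024) / (0.031334) = 0.3268.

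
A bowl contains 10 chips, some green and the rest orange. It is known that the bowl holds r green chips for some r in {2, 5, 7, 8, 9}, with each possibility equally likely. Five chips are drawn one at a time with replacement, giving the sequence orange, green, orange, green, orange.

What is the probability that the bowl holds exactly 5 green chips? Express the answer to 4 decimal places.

Under each hypothesis, the probability of the observed sequence is: P(data | r = 2) = (8/10)(2/10)(8/10)(2/10)(8/10) = 0.02048; P(data | r = 5) = (5/10)(5/10)(5/10)(5/10)(5/10) = 0.03125; P(data | r = 7) = (3/10)(7/10)(3/10)(7/10)(3/10) = 0.01323; P(data | r = 8) = (2/10)(8/10)(2/10)(8/10)(2/10) = 0.00512; P(data | r = 9) = (1/10)(9/10)(1/10)(9/10)(1/10) = 0.00081.
Multiplying each by its prior: 1/5 · 0.02048 = 0.004096, 1/5 · 0.03125 = 0.00625, 1/5 · 0.01323 = 0.002646, 1/5 · 0.00512 = 0.001024, 1/5 · 0.00081 = 0.000162; summing to 0.014178.
Hence P(r = 5 | data) = (0.00625) / (0.014178) = 0.44082.

0.4408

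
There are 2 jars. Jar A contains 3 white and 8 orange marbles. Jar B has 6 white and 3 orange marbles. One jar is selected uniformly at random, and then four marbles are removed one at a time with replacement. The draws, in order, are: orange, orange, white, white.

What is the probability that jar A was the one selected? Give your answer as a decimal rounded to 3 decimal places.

0.443

Compute the likelihood of the observed sequence for each case: P(data | jar A) = (8/11)(8/11)(3/11)(3/11) = 0.039342; P(data | jar B) = (3/9)(3/9)(6/9)(6/9) = 0.049383.
The prior-weighted likelihoods are 1/2 · 0.039342 = 0.019671, 1/2 · 0.049383 = 0.024691; summing to 0.044362.
So P(jar A | data) = (0.019671) / (0.044362) = 0.44341.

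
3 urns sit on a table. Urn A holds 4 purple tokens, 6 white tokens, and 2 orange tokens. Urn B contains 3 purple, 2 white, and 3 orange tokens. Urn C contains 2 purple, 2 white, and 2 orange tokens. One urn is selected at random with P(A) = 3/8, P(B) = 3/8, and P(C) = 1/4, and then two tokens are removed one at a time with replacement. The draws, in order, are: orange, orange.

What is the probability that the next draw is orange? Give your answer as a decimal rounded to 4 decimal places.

0.3384

The likelihood of the observed sequence under each hypothesis: P(data | urn A) = (2/12)(2/12) = 0.027778; P(data | urn B) = (3/8)(3/8) = 0.14062; P(data | urn C) = (2/6)(2/6) = 0.11111.
Weighting by the prior gives 3/8 · 0.027778 = 0.010417, 3/8 · 0.14062 = 0.052734, 1/4 · 0.11111 = 0.027778; with total 0.090929.
Normalising, the posterior is P(urn A | data) = 0.11456, P(urn B | data) = 0.57995, P(urn C | data) = 0.30549.
So P(orange next | data) = Σ P(orange next | H) P(H | data) = (1/6)(0.11456) + (3/8)(0.57995) + (1/3)(0.30549) = 0.3384.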